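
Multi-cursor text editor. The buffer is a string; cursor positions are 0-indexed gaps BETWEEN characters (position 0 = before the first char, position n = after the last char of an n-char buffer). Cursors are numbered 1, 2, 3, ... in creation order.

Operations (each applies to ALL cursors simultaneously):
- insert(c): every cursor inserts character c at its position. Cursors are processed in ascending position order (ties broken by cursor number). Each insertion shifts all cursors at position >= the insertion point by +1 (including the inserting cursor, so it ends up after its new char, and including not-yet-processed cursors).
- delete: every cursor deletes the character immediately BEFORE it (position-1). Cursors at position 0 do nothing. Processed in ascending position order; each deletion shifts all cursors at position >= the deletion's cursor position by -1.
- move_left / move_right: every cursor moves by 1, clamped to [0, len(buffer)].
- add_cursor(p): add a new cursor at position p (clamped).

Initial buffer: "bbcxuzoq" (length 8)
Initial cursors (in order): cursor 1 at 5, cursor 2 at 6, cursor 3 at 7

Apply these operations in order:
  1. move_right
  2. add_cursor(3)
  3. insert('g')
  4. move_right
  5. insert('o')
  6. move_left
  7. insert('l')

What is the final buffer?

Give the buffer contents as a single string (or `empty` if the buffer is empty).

Answer: bbcgxlouzgologqloglo

Derivation:
After op 1 (move_right): buffer="bbcxuzoq" (len 8), cursors c1@6 c2@7 c3@8, authorship ........
After op 2 (add_cursor(3)): buffer="bbcxuzoq" (len 8), cursors c4@3 c1@6 c2@7 c3@8, authorship ........
After op 3 (insert('g')): buffer="bbcgxuzgogqg" (len 12), cursors c4@4 c1@8 c2@10 c3@12, authorship ...4...1.2.3
After op 4 (move_right): buffer="bbcgxuzgogqg" (len 12), cursors c4@5 c1@9 c2@11 c3@12, authorship ...4...1.2.3
After op 5 (insert('o')): buffer="bbcgxouzgoogqogo" (len 16), cursors c4@6 c1@11 c2@14 c3@16, authorship ...4.4..1.12.233
After op 6 (move_left): buffer="bbcgxouzgoogqogo" (len 16), cursors c4@5 c1@10 c2@13 c3@15, authorship ...4.4..1.12.233
After op 7 (insert('l')): buffer="bbcgxlouzgologqloglo" (len 20), cursors c4@6 c1@12 c2@16 c3@19, authorship ...4.44..1.112.22333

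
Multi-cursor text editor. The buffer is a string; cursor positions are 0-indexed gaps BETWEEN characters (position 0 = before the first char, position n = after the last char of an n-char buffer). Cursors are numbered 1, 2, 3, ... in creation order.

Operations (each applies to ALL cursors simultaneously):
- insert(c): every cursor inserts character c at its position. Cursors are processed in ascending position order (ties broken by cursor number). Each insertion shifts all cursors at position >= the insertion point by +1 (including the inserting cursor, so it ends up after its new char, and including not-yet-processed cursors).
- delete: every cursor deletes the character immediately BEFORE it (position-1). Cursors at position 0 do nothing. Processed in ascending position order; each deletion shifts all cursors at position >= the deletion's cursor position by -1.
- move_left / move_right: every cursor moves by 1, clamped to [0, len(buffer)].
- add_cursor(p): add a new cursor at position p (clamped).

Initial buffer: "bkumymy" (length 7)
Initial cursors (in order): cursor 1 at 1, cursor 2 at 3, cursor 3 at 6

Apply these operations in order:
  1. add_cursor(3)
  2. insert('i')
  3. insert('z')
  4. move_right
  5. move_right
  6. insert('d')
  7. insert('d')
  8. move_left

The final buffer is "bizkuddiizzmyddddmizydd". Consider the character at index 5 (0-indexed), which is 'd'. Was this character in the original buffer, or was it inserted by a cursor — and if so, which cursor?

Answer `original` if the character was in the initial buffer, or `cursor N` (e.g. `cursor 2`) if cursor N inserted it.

Answer: cursor 1

Derivation:
After op 1 (add_cursor(3)): buffer="bkumymy" (len 7), cursors c1@1 c2@3 c4@3 c3@6, authorship .......
After op 2 (insert('i')): buffer="bikuiimymiy" (len 11), cursors c1@2 c2@6 c4@6 c3@10, authorship .1..24...3.
After op 3 (insert('z')): buffer="bizkuiizzmymizy" (len 15), cursors c1@3 c2@9 c4@9 c3@14, authorship .11..2424...33.
After op 4 (move_right): buffer="bizkuiizzmymizy" (len 15), cursors c1@4 c2@10 c4@10 c3@15, authorship .11..2424...33.
After op 5 (move_right): buffer="bizkuiizzmymizy" (len 15), cursors c1@5 c2@11 c4@11 c3@15, authorship .11..2424...33.
After op 6 (insert('d')): buffer="bizkudiizzmyddmizyd" (len 19), cursors c1@6 c2@14 c4@14 c3@19, authorship .11..12424..24.33.3
After op 7 (insert('d')): buffer="bizkuddiizzmyddddmizydd" (len 23), cursors c1@7 c2@17 c4@17 c3@23, authorship .11..112424..2424.33.33
After op 8 (move_left): buffer="bizkuddiizzmyddddmizydd" (len 23), cursors c1@6 c2@16 c4@16 c3@22, authorship .11..112424..2424.33.33
Authorship (.=original, N=cursor N): . 1 1 . . 1 1 2 4 2 4 . . 2 4 2 4 . 3 3 . 3 3
Index 5: author = 1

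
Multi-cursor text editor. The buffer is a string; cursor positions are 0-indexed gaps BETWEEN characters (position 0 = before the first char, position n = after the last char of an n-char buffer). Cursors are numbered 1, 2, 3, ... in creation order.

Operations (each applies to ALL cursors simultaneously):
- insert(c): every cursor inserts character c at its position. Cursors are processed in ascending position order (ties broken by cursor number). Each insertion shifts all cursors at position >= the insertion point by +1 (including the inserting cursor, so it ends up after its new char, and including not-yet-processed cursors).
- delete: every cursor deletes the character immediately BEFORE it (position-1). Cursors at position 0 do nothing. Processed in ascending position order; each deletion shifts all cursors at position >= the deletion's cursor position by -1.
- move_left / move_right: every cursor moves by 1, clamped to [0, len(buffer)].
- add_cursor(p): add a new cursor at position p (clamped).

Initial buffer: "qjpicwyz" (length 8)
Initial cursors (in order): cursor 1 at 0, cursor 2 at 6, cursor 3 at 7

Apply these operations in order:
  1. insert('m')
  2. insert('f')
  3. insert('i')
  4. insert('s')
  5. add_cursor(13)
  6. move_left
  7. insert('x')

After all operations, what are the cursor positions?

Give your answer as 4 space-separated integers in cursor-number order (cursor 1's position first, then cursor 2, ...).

Answer: 4 16 22 14

Derivation:
After op 1 (insert('m')): buffer="mqjpicwmymz" (len 11), cursors c1@1 c2@8 c3@10, authorship 1......2.3.
After op 2 (insert('f')): buffer="mfqjpicwmfymfz" (len 14), cursors c1@2 c2@10 c3@13, authorship 11......22.33.
After op 3 (insert('i')): buffer="mfiqjpicwmfiymfiz" (len 17), cursors c1@3 c2@12 c3@16, authorship 111......222.333.
After op 4 (insert('s')): buffer="mfisqjpicwmfisymfisz" (len 20), cursors c1@4 c2@14 c3@19, authorship 1111......2222.3333.
After op 5 (add_cursor(13)): buffer="mfisqjpicwmfisymfisz" (len 20), cursors c1@4 c4@13 c2@14 c3@19, authorship 1111......2222.3333.
After op 6 (move_left): buffer="mfisqjpicwmfisymfisz" (len 20), cursors c1@3 c4@12 c2@13 c3@18, authorship 1111......2222.3333.
After op 7 (insert('x')): buffer="mfixsqjpicwmfxixsymfixsz" (len 24), cursors c1@4 c4@14 c2@16 c3@22, authorship 11111......224222.33333.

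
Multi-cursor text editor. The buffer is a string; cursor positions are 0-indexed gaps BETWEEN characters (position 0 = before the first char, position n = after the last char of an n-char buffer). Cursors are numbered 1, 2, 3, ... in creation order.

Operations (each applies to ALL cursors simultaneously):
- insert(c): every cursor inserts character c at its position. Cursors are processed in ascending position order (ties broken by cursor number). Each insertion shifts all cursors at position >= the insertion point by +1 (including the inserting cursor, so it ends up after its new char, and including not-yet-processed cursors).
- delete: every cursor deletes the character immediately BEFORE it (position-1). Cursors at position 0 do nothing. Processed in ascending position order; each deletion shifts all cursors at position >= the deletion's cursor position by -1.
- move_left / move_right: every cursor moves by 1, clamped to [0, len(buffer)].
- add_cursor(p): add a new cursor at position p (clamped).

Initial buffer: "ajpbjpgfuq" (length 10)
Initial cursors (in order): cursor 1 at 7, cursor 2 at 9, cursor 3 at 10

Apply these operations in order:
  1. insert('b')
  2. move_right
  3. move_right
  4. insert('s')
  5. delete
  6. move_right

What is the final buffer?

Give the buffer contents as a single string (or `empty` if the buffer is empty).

After op 1 (insert('b')): buffer="ajpbjpgbfubqb" (len 13), cursors c1@8 c2@11 c3@13, authorship .......1..2.3
After op 2 (move_right): buffer="ajpbjpgbfubqb" (len 13), cursors c1@9 c2@12 c3@13, authorship .......1..2.3
After op 3 (move_right): buffer="ajpbjpgbfubqb" (len 13), cursors c1@10 c2@13 c3@13, authorship .......1..2.3
After op 4 (insert('s')): buffer="ajpbjpgbfusbqbss" (len 16), cursors c1@11 c2@16 c3@16, authorship .......1..12.323
After op 5 (delete): buffer="ajpbjpgbfubqb" (len 13), cursors c1@10 c2@13 c3@13, authorship .......1..2.3
After op 6 (move_right): buffer="ajpbjpgbfubqb" (len 13), cursors c1@11 c2@13 c3@13, authorship .......1..2.3

Answer: ajpbjpgbfubqb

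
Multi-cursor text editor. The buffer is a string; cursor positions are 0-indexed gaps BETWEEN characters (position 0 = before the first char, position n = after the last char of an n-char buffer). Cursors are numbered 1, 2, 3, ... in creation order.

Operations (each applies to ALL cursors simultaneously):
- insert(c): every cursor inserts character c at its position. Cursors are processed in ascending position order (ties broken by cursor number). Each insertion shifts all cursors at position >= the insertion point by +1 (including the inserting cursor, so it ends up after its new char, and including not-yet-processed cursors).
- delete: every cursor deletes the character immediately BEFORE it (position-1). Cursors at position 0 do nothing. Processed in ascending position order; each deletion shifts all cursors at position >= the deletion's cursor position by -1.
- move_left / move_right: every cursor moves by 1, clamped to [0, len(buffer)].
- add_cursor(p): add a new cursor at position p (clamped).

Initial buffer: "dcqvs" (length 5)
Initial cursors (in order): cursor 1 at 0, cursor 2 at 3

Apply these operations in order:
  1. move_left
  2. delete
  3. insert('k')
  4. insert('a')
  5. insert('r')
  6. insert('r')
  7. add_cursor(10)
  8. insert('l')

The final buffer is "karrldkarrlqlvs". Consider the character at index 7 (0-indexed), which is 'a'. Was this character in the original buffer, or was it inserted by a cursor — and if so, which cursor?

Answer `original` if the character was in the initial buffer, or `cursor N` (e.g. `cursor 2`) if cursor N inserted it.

After op 1 (move_left): buffer="dcqvs" (len 5), cursors c1@0 c2@2, authorship .....
After op 2 (delete): buffer="dqvs" (len 4), cursors c1@0 c2@1, authorship ....
After op 3 (insert('k')): buffer="kdkqvs" (len 6), cursors c1@1 c2@3, authorship 1.2...
After op 4 (insert('a')): buffer="kadkaqvs" (len 8), cursors c1@2 c2@5, authorship 11.22...
After op 5 (insert('r')): buffer="kardkarqvs" (len 10), cursors c1@3 c2@7, authorship 111.222...
After op 6 (insert('r')): buffer="karrdkarrqvs" (len 12), cursors c1@4 c2@9, authorship 1111.2222...
After op 7 (add_cursor(10)): buffer="karrdkarrqvs" (len 12), cursors c1@4 c2@9 c3@10, authorship 1111.2222...
After op 8 (insert('l')): buffer="karrldkarrlqlvs" (len 15), cursors c1@5 c2@11 c3@13, authorship 11111.22222.3..
Authorship (.=original, N=cursor N): 1 1 1 1 1 . 2 2 2 2 2 . 3 . .
Index 7: author = 2

Answer: cursor 2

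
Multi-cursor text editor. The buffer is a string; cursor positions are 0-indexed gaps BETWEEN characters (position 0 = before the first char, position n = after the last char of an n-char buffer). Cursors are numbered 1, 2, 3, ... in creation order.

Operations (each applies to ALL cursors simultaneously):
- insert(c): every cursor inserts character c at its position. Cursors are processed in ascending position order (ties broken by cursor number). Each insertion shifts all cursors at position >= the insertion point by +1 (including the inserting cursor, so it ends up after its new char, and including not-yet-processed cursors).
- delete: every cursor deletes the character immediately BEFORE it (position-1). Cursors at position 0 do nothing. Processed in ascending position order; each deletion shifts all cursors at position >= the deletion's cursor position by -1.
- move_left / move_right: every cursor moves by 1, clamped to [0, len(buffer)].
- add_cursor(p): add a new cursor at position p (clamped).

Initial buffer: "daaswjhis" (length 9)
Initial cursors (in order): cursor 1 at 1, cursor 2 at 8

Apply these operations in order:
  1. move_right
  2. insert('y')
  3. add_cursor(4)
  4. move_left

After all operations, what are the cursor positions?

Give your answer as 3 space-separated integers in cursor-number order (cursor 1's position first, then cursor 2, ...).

After op 1 (move_right): buffer="daaswjhis" (len 9), cursors c1@2 c2@9, authorship .........
After op 2 (insert('y')): buffer="dayaswjhisy" (len 11), cursors c1@3 c2@11, authorship ..1.......2
After op 3 (add_cursor(4)): buffer="dayaswjhisy" (len 11), cursors c1@3 c3@4 c2@11, authorship ..1.......2
After op 4 (move_left): buffer="dayaswjhisy" (len 11), cursors c1@2 c3@3 c2@10, authorship ..1.......2

Answer: 2 10 3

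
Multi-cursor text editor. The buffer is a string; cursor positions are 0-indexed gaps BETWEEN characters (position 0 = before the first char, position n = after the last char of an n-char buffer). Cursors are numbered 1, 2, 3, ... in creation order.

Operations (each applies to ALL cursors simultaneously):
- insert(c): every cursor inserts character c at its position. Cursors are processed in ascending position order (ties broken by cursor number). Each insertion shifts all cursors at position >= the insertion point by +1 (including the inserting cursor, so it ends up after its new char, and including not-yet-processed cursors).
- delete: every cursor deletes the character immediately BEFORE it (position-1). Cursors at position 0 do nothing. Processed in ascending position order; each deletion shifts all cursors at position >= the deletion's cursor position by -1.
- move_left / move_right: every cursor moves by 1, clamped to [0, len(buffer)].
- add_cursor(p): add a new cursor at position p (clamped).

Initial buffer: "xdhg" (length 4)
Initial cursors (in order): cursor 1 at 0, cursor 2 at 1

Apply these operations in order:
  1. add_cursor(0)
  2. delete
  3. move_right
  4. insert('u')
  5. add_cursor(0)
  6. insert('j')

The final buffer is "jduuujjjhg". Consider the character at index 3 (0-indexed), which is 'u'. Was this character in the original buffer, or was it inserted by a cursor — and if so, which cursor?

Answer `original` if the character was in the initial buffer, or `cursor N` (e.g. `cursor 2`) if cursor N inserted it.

Answer: cursor 2

Derivation:
After op 1 (add_cursor(0)): buffer="xdhg" (len 4), cursors c1@0 c3@0 c2@1, authorship ....
After op 2 (delete): buffer="dhg" (len 3), cursors c1@0 c2@0 c3@0, authorship ...
After op 3 (move_right): buffer="dhg" (len 3), cursors c1@1 c2@1 c3@1, authorship ...
After op 4 (insert('u')): buffer="duuuhg" (len 6), cursors c1@4 c2@4 c3@4, authorship .123..
After op 5 (add_cursor(0)): buffer="duuuhg" (len 6), cursors c4@0 c1@4 c2@4 c3@4, authorship .123..
After op 6 (insert('j')): buffer="jduuujjjhg" (len 10), cursors c4@1 c1@8 c2@8 c3@8, authorship 4.123123..
Authorship (.=original, N=cursor N): 4 . 1 2 3 1 2 3 . .
Index 3: author = 2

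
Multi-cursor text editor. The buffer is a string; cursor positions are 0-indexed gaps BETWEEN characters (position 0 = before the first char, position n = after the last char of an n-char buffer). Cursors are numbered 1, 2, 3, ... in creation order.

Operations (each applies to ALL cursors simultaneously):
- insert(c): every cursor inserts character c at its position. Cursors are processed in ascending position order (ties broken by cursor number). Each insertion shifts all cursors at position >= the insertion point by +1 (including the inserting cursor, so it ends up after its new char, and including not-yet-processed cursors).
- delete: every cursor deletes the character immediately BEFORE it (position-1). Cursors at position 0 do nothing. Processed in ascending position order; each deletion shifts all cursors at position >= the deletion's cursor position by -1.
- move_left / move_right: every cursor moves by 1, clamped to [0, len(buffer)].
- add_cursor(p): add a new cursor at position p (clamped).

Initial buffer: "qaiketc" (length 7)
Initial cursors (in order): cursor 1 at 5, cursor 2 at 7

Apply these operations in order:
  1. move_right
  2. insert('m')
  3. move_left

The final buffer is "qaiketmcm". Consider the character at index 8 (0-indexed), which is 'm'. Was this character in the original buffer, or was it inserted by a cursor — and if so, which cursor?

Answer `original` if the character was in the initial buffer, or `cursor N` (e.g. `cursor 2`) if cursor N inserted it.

Answer: cursor 2

Derivation:
After op 1 (move_right): buffer="qaiketc" (len 7), cursors c1@6 c2@7, authorship .......
After op 2 (insert('m')): buffer="qaiketmcm" (len 9), cursors c1@7 c2@9, authorship ......1.2
After op 3 (move_left): buffer="qaiketmcm" (len 9), cursors c1@6 c2@8, authorship ......1.2
Authorship (.=original, N=cursor N): . . . . . . 1 . 2
Index 8: author = 2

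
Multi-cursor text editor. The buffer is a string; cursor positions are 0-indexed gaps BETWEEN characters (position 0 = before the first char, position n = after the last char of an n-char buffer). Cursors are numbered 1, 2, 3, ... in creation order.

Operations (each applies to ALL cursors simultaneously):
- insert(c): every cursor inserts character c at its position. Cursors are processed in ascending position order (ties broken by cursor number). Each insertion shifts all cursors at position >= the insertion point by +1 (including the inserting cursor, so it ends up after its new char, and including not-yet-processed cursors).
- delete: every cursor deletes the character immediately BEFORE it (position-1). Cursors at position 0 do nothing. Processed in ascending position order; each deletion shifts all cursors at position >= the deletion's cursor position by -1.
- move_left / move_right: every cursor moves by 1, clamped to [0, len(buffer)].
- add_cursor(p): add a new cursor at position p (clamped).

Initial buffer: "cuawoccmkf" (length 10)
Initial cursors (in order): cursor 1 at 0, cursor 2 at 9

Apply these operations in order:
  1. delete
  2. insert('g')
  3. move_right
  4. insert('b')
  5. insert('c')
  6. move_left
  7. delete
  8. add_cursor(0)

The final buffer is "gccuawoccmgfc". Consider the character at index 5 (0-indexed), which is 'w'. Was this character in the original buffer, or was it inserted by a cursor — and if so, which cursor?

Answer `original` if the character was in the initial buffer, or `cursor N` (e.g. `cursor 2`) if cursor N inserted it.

After op 1 (delete): buffer="cuawoccmf" (len 9), cursors c1@0 c2@8, authorship .........
After op 2 (insert('g')): buffer="gcuawoccmgf" (len 11), cursors c1@1 c2@10, authorship 1........2.
After op 3 (move_right): buffer="gcuawoccmgf" (len 11), cursors c1@2 c2@11, authorship 1........2.
After op 4 (insert('b')): buffer="gcbuawoccmgfb" (len 13), cursors c1@3 c2@13, authorship 1.1.......2.2
After op 5 (insert('c')): buffer="gcbcuawoccmgfbc" (len 15), cursors c1@4 c2@15, authorship 1.11.......2.22
After op 6 (move_left): buffer="gcbcuawoccmgfbc" (len 15), cursors c1@3 c2@14, authorship 1.11.......2.22
After op 7 (delete): buffer="gccuawoccmgfc" (len 13), cursors c1@2 c2@12, authorship 1.1.......2.2
After op 8 (add_cursor(0)): buffer="gccuawoccmgfc" (len 13), cursors c3@0 c1@2 c2@12, authorship 1.1.......2.2
Authorship (.=original, N=cursor N): 1 . 1 . . . . . . . 2 . 2
Index 5: author = original

Answer: original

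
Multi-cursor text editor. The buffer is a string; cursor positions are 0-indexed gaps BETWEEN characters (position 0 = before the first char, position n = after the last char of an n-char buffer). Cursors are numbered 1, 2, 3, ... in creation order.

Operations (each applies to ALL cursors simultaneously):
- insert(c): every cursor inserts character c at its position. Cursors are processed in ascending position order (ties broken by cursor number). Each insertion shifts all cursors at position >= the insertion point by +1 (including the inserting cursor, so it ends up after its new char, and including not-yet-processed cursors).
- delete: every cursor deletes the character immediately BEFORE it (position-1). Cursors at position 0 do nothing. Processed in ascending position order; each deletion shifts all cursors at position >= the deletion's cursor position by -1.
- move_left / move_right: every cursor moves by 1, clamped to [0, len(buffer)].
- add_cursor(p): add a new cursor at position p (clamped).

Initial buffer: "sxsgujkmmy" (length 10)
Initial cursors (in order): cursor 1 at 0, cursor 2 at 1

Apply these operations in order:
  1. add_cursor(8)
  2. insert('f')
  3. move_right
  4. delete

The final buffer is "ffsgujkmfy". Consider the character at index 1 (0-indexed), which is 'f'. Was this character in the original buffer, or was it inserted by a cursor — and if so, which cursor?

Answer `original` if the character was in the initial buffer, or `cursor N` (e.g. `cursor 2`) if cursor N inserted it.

After op 1 (add_cursor(8)): buffer="sxsgujkmmy" (len 10), cursors c1@0 c2@1 c3@8, authorship ..........
After op 2 (insert('f')): buffer="fsfxsgujkmfmy" (len 13), cursors c1@1 c2@3 c3@11, authorship 1.2.......3..
After op 3 (move_right): buffer="fsfxsgujkmfmy" (len 13), cursors c1@2 c2@4 c3@12, authorship 1.2.......3..
After op 4 (delete): buffer="ffsgujkmfy" (len 10), cursors c1@1 c2@2 c3@9, authorship 12......3.
Authorship (.=original, N=cursor N): 1 2 . . . . . . 3 .
Index 1: author = 2

Answer: cursor 2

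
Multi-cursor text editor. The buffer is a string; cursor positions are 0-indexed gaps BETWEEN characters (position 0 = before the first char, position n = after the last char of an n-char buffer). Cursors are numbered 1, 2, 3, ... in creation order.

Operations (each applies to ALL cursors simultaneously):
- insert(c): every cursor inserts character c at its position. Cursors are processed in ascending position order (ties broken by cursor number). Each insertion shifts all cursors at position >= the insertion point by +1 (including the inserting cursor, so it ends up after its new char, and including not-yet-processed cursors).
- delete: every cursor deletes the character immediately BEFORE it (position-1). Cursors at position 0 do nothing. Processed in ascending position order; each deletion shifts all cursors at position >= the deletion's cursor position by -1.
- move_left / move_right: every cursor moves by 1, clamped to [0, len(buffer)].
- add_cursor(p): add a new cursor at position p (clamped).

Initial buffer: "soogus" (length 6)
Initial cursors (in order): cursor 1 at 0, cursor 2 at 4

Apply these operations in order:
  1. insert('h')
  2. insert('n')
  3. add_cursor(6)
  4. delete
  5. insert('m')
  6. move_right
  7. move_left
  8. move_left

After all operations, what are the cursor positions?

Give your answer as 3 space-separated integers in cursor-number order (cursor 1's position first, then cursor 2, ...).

After op 1 (insert('h')): buffer="hsooghus" (len 8), cursors c1@1 c2@6, authorship 1....2..
After op 2 (insert('n')): buffer="hnsooghnus" (len 10), cursors c1@2 c2@8, authorship 11....22..
After op 3 (add_cursor(6)): buffer="hnsooghnus" (len 10), cursors c1@2 c3@6 c2@8, authorship 11....22..
After op 4 (delete): buffer="hsoohus" (len 7), cursors c1@1 c3@4 c2@5, authorship 1...2..
After op 5 (insert('m')): buffer="hmsoomhmus" (len 10), cursors c1@2 c3@6 c2@8, authorship 11...322..
After op 6 (move_right): buffer="hmsoomhmus" (len 10), cursors c1@3 c3@7 c2@9, authorship 11...322..
After op 7 (move_left): buffer="hmsoomhmus" (len 10), cursors c1@2 c3@6 c2@8, authorship 11...322..
After op 8 (move_left): buffer="hmsoomhmus" (len 10), cursors c1@1 c3@5 c2@7, authorship 11...322..

Answer: 1 7 5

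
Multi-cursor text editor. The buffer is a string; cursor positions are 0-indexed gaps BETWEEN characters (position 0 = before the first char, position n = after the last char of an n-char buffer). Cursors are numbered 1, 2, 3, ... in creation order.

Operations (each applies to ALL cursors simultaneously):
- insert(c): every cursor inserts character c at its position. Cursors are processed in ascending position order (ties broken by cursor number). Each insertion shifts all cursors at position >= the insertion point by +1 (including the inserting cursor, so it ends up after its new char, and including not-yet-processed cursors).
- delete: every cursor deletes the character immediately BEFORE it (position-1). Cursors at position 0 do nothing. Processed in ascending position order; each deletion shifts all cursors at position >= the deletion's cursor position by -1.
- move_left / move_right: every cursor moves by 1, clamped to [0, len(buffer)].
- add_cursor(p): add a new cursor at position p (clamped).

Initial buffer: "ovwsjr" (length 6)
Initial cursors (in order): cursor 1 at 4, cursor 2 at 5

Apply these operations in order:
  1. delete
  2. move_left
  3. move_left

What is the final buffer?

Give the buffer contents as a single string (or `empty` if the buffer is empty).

After op 1 (delete): buffer="ovwr" (len 4), cursors c1@3 c2@3, authorship ....
After op 2 (move_left): buffer="ovwr" (len 4), cursors c1@2 c2@2, authorship ....
After op 3 (move_left): buffer="ovwr" (len 4), cursors c1@1 c2@1, authorship ....

Answer: ovwr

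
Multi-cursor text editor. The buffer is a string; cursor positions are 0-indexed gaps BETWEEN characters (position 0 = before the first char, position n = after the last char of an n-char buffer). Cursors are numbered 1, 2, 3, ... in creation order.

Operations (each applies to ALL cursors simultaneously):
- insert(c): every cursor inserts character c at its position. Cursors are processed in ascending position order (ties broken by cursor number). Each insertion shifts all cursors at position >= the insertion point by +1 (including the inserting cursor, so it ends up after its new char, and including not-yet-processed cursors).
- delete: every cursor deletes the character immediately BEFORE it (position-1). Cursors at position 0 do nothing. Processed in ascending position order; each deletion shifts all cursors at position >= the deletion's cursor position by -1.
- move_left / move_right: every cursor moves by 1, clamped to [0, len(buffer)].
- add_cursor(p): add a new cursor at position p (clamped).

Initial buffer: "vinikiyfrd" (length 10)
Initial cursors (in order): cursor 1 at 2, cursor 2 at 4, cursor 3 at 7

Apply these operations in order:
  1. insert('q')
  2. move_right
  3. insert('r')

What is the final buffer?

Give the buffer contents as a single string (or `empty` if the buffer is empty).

After op 1 (insert('q')): buffer="viqniqkiyqfrd" (len 13), cursors c1@3 c2@6 c3@10, authorship ..1..2...3...
After op 2 (move_right): buffer="viqniqkiyqfrd" (len 13), cursors c1@4 c2@7 c3@11, authorship ..1..2...3...
After op 3 (insert('r')): buffer="viqnriqkriyqfrrd" (len 16), cursors c1@5 c2@9 c3@14, authorship ..1.1.2.2..3.3..

Answer: viqnriqkriyqfrrd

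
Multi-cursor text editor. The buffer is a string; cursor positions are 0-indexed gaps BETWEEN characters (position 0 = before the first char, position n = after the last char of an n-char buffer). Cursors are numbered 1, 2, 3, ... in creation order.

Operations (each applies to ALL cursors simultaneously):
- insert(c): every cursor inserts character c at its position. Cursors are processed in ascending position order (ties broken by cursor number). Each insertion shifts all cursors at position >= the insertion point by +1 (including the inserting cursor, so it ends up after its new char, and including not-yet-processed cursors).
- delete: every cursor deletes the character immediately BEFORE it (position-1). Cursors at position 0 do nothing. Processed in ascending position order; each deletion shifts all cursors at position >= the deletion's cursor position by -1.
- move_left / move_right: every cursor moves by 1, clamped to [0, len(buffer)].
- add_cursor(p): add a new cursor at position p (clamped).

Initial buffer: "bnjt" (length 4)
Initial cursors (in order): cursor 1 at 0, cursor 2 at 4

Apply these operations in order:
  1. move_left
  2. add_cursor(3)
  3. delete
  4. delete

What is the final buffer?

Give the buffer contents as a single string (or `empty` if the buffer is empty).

After op 1 (move_left): buffer="bnjt" (len 4), cursors c1@0 c2@3, authorship ....
After op 2 (add_cursor(3)): buffer="bnjt" (len 4), cursors c1@0 c2@3 c3@3, authorship ....
After op 3 (delete): buffer="bt" (len 2), cursors c1@0 c2@1 c3@1, authorship ..
After op 4 (delete): buffer="t" (len 1), cursors c1@0 c2@0 c3@0, authorship .

Answer: t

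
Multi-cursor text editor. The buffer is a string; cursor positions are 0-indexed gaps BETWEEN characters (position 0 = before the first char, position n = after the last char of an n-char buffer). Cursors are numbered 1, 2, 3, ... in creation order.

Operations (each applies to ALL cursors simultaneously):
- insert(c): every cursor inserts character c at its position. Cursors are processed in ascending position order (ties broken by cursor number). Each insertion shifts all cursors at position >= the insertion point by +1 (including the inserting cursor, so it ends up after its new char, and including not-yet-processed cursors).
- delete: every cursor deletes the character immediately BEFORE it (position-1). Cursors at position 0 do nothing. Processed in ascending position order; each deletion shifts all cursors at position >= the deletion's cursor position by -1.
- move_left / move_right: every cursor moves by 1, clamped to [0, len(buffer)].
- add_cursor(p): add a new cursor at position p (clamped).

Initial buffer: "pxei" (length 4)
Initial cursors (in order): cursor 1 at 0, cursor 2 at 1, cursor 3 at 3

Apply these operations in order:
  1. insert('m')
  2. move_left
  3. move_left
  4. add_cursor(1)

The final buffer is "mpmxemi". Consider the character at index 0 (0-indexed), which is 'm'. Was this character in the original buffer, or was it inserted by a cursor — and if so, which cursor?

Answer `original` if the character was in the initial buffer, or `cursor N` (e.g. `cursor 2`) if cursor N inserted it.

After op 1 (insert('m')): buffer="mpmxemi" (len 7), cursors c1@1 c2@3 c3@6, authorship 1.2..3.
After op 2 (move_left): buffer="mpmxemi" (len 7), cursors c1@0 c2@2 c3@5, authorship 1.2..3.
After op 3 (move_left): buffer="mpmxemi" (len 7), cursors c1@0 c2@1 c3@4, authorship 1.2..3.
After op 4 (add_cursor(1)): buffer="mpmxemi" (len 7), cursors c1@0 c2@1 c4@1 c3@4, authorship 1.2..3.
Authorship (.=original, N=cursor N): 1 . 2 . . 3 .
Index 0: author = 1

Answer: cursor 1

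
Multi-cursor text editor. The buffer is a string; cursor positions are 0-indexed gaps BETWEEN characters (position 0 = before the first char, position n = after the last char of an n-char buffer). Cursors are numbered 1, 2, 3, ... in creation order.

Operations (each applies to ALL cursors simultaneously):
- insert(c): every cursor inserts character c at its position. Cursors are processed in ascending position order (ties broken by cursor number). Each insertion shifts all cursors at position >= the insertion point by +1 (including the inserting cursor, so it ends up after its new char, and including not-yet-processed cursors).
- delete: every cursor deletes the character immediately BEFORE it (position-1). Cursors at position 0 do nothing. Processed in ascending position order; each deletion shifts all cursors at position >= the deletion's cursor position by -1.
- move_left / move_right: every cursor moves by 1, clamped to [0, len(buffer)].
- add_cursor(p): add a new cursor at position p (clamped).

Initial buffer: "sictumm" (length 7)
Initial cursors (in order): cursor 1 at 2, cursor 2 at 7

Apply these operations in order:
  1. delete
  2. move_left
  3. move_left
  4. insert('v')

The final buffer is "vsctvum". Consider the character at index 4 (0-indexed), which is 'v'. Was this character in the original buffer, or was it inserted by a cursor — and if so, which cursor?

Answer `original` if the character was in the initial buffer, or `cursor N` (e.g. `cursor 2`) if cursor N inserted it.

After op 1 (delete): buffer="sctum" (len 5), cursors c1@1 c2@5, authorship .....
After op 2 (move_left): buffer="sctum" (len 5), cursors c1@0 c2@4, authorship .....
After op 3 (move_left): buffer="sctum" (len 5), cursors c1@0 c2@3, authorship .....
After op 4 (insert('v')): buffer="vsctvum" (len 7), cursors c1@1 c2@5, authorship 1...2..
Authorship (.=original, N=cursor N): 1 . . . 2 . .
Index 4: author = 2

Answer: cursor 2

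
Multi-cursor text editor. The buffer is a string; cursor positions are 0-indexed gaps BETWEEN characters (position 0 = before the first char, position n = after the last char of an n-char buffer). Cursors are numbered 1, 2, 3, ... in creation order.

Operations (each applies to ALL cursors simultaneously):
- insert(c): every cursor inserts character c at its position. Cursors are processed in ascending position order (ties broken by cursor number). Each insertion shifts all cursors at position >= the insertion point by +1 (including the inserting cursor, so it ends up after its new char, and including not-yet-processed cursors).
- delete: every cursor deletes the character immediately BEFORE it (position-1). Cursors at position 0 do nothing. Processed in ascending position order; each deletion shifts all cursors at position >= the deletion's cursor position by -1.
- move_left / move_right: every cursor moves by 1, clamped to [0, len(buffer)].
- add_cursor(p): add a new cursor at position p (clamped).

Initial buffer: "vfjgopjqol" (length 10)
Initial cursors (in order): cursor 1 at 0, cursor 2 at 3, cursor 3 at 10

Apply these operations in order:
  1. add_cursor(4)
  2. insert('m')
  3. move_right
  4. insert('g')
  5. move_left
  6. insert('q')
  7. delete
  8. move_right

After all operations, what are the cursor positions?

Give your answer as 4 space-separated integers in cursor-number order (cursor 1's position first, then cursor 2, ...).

Answer: 3 8 18 11

Derivation:
After op 1 (add_cursor(4)): buffer="vfjgopjqol" (len 10), cursors c1@0 c2@3 c4@4 c3@10, authorship ..........
After op 2 (insert('m')): buffer="mvfjmgmopjqolm" (len 14), cursors c1@1 c2@5 c4@7 c3@14, authorship 1...2.4......3
After op 3 (move_right): buffer="mvfjmgmopjqolm" (len 14), cursors c1@2 c2@6 c4@8 c3@14, authorship 1...2.4......3
After op 4 (insert('g')): buffer="mvgfjmggmogpjqolmg" (len 18), cursors c1@3 c2@8 c4@11 c3@18, authorship 1.1..2.24.4.....33
After op 5 (move_left): buffer="mvgfjmggmogpjqolmg" (len 18), cursors c1@2 c2@7 c4@10 c3@17, authorship 1.1..2.24.4.....33
After op 6 (insert('q')): buffer="mvqgfjmgqgmoqgpjqolmqg" (len 22), cursors c1@3 c2@9 c4@13 c3@21, authorship 1.11..2.224.44.....333
After op 7 (delete): buffer="mvgfjmggmogpjqolmg" (len 18), cursors c1@2 c2@7 c4@10 c3@17, authorship 1.1..2.24.4.....33
After op 8 (move_right): buffer="mvgfjmggmogpjqolmg" (len 18), cursors c1@3 c2@8 c4@11 c3@18, authorship 1.1..2.24.4.....33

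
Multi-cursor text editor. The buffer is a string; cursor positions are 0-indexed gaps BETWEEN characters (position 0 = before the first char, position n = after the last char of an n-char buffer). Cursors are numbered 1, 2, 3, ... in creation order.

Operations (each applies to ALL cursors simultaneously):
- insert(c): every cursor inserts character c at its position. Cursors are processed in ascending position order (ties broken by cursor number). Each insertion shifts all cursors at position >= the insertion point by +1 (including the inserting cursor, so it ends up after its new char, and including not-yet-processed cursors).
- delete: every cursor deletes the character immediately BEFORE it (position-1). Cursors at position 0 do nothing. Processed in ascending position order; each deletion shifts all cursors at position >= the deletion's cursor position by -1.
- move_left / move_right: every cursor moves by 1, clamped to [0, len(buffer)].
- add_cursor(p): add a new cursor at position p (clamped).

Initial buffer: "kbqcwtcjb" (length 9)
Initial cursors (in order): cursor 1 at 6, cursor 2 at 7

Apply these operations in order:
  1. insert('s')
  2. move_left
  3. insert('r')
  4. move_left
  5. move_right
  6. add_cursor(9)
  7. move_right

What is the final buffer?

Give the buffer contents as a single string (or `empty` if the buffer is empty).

Answer: kbqcwtrscrsjb

Derivation:
After op 1 (insert('s')): buffer="kbqcwtscsjb" (len 11), cursors c1@7 c2@9, authorship ......1.2..
After op 2 (move_left): buffer="kbqcwtscsjb" (len 11), cursors c1@6 c2@8, authorship ......1.2..
After op 3 (insert('r')): buffer="kbqcwtrscrsjb" (len 13), cursors c1@7 c2@10, authorship ......11.22..
After op 4 (move_left): buffer="kbqcwtrscrsjb" (len 13), cursors c1@6 c2@9, authorship ......11.22..
After op 5 (move_right): buffer="kbqcwtrscrsjb" (len 13), cursors c1@7 c2@10, authorship ......11.22..
After op 6 (add_cursor(9)): buffer="kbqcwtrscrsjb" (len 13), cursors c1@7 c3@9 c2@10, authorship ......11.22..
After op 7 (move_right): buffer="kbqcwtrscrsjb" (len 13), cursors c1@8 c3@10 c2@11, authorship ......11.22..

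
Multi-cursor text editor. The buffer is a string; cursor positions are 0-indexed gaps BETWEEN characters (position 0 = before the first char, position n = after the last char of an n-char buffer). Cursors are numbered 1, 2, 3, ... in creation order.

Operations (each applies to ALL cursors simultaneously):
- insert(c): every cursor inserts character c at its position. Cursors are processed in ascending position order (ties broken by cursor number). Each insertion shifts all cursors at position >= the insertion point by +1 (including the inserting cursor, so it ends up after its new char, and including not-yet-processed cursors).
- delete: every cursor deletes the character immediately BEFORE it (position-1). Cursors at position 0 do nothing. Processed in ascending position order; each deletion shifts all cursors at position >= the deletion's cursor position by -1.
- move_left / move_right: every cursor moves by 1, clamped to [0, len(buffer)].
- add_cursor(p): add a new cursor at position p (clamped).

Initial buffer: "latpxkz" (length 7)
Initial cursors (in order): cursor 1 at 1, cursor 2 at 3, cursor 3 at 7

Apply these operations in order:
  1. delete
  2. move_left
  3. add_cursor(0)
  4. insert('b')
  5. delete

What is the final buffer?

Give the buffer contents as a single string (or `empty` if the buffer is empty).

After op 1 (delete): buffer="apxk" (len 4), cursors c1@0 c2@1 c3@4, authorship ....
After op 2 (move_left): buffer="apxk" (len 4), cursors c1@0 c2@0 c3@3, authorship ....
After op 3 (add_cursor(0)): buffer="apxk" (len 4), cursors c1@0 c2@0 c4@0 c3@3, authorship ....
After op 4 (insert('b')): buffer="bbbapxbk" (len 8), cursors c1@3 c2@3 c4@3 c3@7, authorship 124...3.
After op 5 (delete): buffer="apxk" (len 4), cursors c1@0 c2@0 c4@0 c3@3, authorship ....

Answer: apxk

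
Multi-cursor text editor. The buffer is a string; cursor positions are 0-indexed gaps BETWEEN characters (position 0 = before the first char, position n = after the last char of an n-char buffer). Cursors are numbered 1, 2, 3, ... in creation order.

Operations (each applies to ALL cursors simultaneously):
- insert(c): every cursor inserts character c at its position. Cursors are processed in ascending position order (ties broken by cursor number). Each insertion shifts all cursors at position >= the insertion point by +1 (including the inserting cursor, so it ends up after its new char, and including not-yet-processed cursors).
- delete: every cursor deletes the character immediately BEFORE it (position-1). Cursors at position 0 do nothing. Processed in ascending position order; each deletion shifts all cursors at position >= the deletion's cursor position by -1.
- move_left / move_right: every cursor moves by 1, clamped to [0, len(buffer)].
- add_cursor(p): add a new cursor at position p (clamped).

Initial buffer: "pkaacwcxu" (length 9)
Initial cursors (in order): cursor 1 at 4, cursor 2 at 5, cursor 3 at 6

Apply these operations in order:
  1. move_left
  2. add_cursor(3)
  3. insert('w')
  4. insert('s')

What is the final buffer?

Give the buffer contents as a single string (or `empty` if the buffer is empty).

After op 1 (move_left): buffer="pkaacwcxu" (len 9), cursors c1@3 c2@4 c3@5, authorship .........
After op 2 (add_cursor(3)): buffer="pkaacwcxu" (len 9), cursors c1@3 c4@3 c2@4 c3@5, authorship .........
After op 3 (insert('w')): buffer="pkawwawcwwcxu" (len 13), cursors c1@5 c4@5 c2@7 c3@9, authorship ...14.2.3....
After op 4 (insert('s')): buffer="pkawwssawscwswcxu" (len 17), cursors c1@7 c4@7 c2@10 c3@13, authorship ...1414.22.33....

Answer: pkawwssawscwswcxu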